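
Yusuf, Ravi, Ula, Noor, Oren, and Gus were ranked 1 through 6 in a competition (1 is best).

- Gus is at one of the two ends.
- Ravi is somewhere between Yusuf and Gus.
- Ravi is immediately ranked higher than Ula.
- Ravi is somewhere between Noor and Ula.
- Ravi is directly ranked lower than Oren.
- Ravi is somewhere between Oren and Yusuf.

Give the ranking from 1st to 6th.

From clue 1: Gus is in {1,6}.
From clues 1–4: Ravi is in {3,4}.
From clues 1–5: Oren → rank 3, Ravi → rank 4, Ula → rank 5.
From clues 1–6: Gus → rank 1, Noor → rank 2, Yusuf → rank 6.

Gus, Noor, Oren, Ravi, Ula, Yusuf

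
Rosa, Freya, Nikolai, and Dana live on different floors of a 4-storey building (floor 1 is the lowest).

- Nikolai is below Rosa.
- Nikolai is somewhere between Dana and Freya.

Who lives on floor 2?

With clues 1–2, Dana, Freya, and Rosa are ruled out for floor 2.
So floor 2 is Nikolai.

Nikolai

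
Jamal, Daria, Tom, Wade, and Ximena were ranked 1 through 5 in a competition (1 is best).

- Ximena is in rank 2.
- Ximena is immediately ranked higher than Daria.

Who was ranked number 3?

With clue 1, Ximena is ruled out for rank 3.
With clues 1–2, Jamal, Tom, and Wade are ruled out for rank 3.
So rank 3 is Daria.

Daria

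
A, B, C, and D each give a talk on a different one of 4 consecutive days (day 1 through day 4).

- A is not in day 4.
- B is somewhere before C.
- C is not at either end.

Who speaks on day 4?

With clue 1, A is ruled out for day 4.
With clues 1–2, B is ruled out for day 4.
With clues 1–3, C is ruled out for day 4.
So day 4 is D.

D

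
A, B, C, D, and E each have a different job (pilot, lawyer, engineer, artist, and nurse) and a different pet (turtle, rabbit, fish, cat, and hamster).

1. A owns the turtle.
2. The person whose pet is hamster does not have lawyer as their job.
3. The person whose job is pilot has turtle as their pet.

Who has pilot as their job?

With clues 1–3, B, C, D, and E are impossible for the one with job pilot.
That leaves A.

A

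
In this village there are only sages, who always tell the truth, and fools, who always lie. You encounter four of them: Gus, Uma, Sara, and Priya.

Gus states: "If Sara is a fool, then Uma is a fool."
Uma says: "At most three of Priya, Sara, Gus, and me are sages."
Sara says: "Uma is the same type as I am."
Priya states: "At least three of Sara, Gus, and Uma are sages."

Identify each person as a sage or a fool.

Consider Gus. Suppose Gus is a sage.
Then no assignment of the remaining roles makes every statement match its speaker's type — contradiction.
So Gus is a fool.
With that fixed, Uma's statement is true, so Uma is a sage.
With that fixed, Priya's statement is false, so Priya is a fool.
Consider Sara. Suppose Sara is a sage.
Then Gus's statement comes out true, contradicting Gus being a fool.
So Sara is a fool.

Gus: fool, Uma: sage, Sara: fool, Priya: fool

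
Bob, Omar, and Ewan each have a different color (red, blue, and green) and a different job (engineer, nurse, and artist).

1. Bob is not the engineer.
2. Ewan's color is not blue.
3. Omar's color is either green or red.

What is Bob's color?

With clues 1–3, green and red are impossible for Bob's color.
That leaves blue.

blue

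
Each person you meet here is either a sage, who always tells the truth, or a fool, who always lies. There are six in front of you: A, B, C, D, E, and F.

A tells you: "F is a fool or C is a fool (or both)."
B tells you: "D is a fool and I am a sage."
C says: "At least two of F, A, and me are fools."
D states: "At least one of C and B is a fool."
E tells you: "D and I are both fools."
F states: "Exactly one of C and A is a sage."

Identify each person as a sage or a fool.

Consider A. Suppose A is a fool.
Then no assignment of the remaining roles makes every statement match its speaker's type — contradiction.
So A is a sage.
Consider B. Suppose B is a sage.
Then no assignment of the remaining roles makes every statement match its speaker's type — contradiction.
So B is a fool.
With that fixed, D's statement is true, so D is a sage.
With that fixed, E's statement is false, so E is a fool.
Consider C. Suppose C is a sage.
Then C's own statement would have to be true, but it can't be — contradiction.
So C is a fool.
With that fixed, F's statement is true, so F is a sage.

A: sage, B: fool, C: fool, D: sage, E: fool, F: sage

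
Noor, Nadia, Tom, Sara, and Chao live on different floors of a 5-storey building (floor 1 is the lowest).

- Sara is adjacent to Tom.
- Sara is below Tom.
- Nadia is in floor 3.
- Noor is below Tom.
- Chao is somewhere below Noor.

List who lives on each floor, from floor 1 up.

From clues 1–2: Tom is in {2,3,4,5}.
From clues 1–3: Nadia → floor 3.
From clues 1–4: Sara → floor 4, Tom → floor 5.
From clues 1–5: Chao → floor 1, Noor → floor 2.

Chao, Noor, Nadia, Sara, Tom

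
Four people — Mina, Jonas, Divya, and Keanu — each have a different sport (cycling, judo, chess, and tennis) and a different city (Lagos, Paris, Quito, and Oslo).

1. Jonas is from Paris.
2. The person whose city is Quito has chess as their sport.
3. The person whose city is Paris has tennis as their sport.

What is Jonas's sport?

With clues 1–2, chess is impossible for Jonas's sport.
With clues 1–3, cycling and judo are impossible for Jonas's sport.
That leaves tennis.

tennis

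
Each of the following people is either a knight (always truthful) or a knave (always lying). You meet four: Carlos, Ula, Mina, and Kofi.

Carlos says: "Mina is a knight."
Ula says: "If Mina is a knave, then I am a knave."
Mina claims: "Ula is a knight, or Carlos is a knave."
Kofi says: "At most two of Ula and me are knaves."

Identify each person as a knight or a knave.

Regardless of anyone's role, Kofi's statement is true, so Kofi is a knight.
Consider Carlos. Suppose Carlos is a knave.
Then no assignment of the remaining roles makes every statement match its speaker's type — contradiction.
So Carlos is a knight.
Consider Ula. Suppose Ula is a knave.
Then Ula's own statement would have to be false, but it can't be — contradiction.
So Ula is a knight.
With that fixed, Mina's statement is true, so Mina is a knight.

Carlos: knight, Ula: knight, Mina: knight, Kofi: knight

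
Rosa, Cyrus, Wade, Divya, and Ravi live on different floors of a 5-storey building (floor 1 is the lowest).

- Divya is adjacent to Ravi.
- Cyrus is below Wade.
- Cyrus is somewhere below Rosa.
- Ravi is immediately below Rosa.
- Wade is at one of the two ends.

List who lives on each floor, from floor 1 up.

Cyrus, Divya, Ravi, Rosa, Wade

From clues 1–2: Cyrus is in {1,2,3,4}.
From clues 1–3: Cyrus is in {1,3}.
From clues 1–4: Cyrus → floor 1.
From clues 1–5: Divya → floor 2, Ravi → floor 3, Rosa → floor 4, Wade → floor 5.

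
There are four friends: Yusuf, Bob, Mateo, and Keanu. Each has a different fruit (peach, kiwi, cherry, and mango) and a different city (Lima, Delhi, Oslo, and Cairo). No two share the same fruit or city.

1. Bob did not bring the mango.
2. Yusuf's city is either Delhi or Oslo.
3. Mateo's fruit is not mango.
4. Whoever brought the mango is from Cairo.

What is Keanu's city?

Cairo

With clues 1–4, Delhi, Lima, and Oslo are impossible for Keanu's city.
That leaves Cairo.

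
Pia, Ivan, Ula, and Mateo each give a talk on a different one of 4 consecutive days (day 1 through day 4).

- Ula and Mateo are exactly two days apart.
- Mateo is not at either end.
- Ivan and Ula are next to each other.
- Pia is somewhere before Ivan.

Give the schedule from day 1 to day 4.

From clues 1–2: Ula is in {1,4}.
From clues 1–3: Pia is in {1,4}.
From clues 1–4: Pia → day 1, Mateo → day 2, Ivan → day 3, Ula → day 4.

Pia, Mateo, Ivan, Ula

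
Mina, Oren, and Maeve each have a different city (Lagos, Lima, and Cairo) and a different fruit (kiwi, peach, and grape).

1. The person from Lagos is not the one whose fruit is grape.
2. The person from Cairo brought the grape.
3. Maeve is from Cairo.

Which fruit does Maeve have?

grape

With clues 1–3, kiwi and peach are impossible for Maeve's fruit.
That leaves grape.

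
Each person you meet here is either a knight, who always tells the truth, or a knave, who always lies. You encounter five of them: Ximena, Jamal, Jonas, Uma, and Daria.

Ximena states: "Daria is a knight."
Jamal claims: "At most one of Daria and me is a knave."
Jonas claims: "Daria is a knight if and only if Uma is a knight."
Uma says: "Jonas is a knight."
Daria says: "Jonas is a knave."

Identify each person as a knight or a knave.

Ximena: knight, Jamal: knight, Jonas: knave, Uma: knave, Daria: knight

Consider Ximena. Suppose Ximena is a knave.
Then no assignment of the remaining roles makes every statement match its speaker's type — contradiction.
So Ximena is a knight.
Consider Jamal. Suppose Jamal is a knave.
Then no assignment of the remaining roles makes every statement match its speaker's type — contradiction.
So Jamal is a knight.
Consider Jonas. Suppose Jonas is a knight.
Then no assignment of the remaining roles makes every statement match its speaker's type — contradiction.
So Jonas is a knave.
With that fixed, Uma's statement is false, so Uma is a knave.
With that fixed, Daria's statement is true, so Daria is a knight.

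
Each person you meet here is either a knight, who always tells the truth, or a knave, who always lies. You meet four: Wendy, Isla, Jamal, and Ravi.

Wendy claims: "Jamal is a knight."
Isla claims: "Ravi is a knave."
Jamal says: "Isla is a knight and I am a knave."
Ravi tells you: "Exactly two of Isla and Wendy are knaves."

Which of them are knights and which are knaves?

Consider Wendy. Suppose Wendy is a knight.
Then no assignment of the remaining roles makes every statement match its speaker's type — contradiction.
So Wendy is a knave.
Consider Isla. Suppose Isla is a knight.
Then whichever role Jamal has, Jamal's statement has the wrong truth value — contradiction.
So Isla is a knave.
With that fixed, Jamal's statement is false, so Jamal is a knave.
With that fixed, Ravi's statement is true, so Ravi is a knight.

Wendy: knave, Isla: knave, Jamal: knave, Ravi: knight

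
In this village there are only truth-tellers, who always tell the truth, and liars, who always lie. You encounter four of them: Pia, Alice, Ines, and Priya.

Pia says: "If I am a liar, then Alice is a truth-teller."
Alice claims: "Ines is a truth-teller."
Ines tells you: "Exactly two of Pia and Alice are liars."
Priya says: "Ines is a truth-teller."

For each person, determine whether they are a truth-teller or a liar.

Pia: truth-teller, Alice: liar, Ines: liar, Priya: liar

Consider Pia. Suppose Pia is a liar.
Then no assignment of the remaining roles makes every statement match its speaker's type — contradiction.
So Pia is a truth-teller.
With that fixed, Ines's statement is false, so Ines is a liar.
With that fixed, Priya's statement is false, so Priya is a liar.
With that fixed, Alice's statement is false, so Alice is a liar.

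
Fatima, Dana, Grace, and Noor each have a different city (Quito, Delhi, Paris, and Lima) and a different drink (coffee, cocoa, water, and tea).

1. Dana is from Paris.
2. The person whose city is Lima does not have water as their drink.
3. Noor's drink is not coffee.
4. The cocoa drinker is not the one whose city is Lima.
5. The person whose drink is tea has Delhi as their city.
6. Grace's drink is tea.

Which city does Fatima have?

Lima

Clue 1 rules out Paris for Fatima's city.
With clues 1–6, Delhi and Quito are impossible for Fatima's city.
That leaves Lima.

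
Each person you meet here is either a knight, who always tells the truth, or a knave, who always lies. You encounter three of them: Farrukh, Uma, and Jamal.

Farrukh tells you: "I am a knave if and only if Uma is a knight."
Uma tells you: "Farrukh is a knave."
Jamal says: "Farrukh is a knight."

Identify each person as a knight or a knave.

Farrukh: knight, Uma: knave, Jamal: knight

Consider Farrukh. Suppose Farrukh is a knave.
Then no assignment of the remaining roles makes every statement match its speaker's type — contradiction.
So Farrukh is a knight.
With that fixed, Uma's statement is false, so Uma is a knave.
With that fixed, Jamal's statement is true, so Jamal is a knight.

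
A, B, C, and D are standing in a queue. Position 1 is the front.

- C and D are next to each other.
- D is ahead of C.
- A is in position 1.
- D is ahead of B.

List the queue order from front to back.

A, D, C, B

From clues 1–2: C is in {2,3,4}.
From clues 1–3: A → position 1.
From clues 1–4: D → position 2, C → position 3, B → position 4.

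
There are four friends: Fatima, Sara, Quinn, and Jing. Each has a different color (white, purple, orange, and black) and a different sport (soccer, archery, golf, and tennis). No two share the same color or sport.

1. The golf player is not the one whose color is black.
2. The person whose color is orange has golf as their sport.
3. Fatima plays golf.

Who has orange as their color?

Fatima

With clues 1–3, Jing, Quinn, and Sara are impossible for the one with color orange.
That leaves Fatima.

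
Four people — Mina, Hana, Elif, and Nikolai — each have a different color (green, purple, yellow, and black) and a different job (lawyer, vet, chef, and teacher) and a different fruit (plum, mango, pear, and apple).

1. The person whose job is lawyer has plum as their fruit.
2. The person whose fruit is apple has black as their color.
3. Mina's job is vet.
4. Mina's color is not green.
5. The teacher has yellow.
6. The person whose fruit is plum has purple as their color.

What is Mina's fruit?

apple

With clues 1–3, plum is impossible for Mina's fruit.
With clues 1–6, mango and pear are impossible for Mina's fruit.
That leaves apple.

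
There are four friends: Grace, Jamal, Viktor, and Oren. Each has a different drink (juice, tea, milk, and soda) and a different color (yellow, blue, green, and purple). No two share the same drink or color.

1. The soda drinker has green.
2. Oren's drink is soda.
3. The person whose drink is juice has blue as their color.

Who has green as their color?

With clues 1–2, Grace, Jamal, and Viktor are impossible for the one with color green.
That leaves Oren.

Oren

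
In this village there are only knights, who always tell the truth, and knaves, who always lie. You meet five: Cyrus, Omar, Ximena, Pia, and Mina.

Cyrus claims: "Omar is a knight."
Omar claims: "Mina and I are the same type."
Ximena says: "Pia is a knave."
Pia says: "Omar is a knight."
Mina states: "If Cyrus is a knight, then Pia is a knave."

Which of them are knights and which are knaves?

Cyrus: knave, Omar: knave, Ximena: knight, Pia: knave, Mina: knight

Consider Cyrus. Suppose Cyrus is a knight.
Then no assignment of the remaining roles makes every statement match its speaker's type — contradiction.
So Cyrus is a knave.
With that fixed, Mina's statement is true, so Mina is a knight.
Consider Omar. Suppose Omar is a knight.
Then Cyrus's statement comes out true, contradicting Cyrus being a knave.
So Omar is a knave.
With that fixed, Pia's statement is false, so Pia is a knave.
With that fixed, Ximena's statement is true, so Ximena is a knight.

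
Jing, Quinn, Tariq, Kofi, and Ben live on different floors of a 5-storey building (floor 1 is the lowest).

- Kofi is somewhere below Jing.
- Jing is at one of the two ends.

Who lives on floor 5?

Jing

With clue 1, Kofi is ruled out for floor 5.
With clues 1–2, Ben, Quinn, and Tariq are ruled out for floor 5.
So floor 5 is Jing.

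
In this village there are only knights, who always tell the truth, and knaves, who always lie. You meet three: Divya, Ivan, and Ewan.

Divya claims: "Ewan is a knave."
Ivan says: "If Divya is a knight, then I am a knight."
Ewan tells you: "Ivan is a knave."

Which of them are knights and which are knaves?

Consider Divya. Suppose Divya is a knave.
Then no assignment of the remaining roles makes every statement match its speaker's type — contradiction.
So Divya is a knight.
Consider Ivan. Suppose Ivan is a knave.
Then no assignment of the remaining roles makes every statement match its speaker's type — contradiction.
So Ivan is a knight.
With that fixed, Ewan's statement is false, so Ewan is a knave.

Divya: knight, Ivan: knight, Ewan: knave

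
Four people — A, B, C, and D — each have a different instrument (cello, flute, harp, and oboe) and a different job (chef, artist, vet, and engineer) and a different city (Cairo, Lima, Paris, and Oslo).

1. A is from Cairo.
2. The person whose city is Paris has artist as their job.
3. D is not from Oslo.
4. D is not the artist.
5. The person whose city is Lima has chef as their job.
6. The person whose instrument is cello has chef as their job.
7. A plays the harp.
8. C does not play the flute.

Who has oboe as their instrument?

C

With clues 1–6, D is impossible for the one with instrument oboe.
With clues 1–7, A is impossible for the one with instrument oboe.
With clues 1–8, B is impossible for the one with instrument oboe.
That leaves C.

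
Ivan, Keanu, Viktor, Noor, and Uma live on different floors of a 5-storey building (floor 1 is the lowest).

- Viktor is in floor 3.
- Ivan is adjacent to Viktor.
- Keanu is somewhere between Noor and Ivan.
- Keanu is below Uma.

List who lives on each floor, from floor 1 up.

Noor, Keanu, Viktor, Ivan, Uma

From clue 1: Viktor → floor 3.
From clues 1–2: Ivan is in {2,4}.
From clues 1–4: Noor → floor 1, Keanu → floor 2, Ivan → floor 4, Uma → floor 5.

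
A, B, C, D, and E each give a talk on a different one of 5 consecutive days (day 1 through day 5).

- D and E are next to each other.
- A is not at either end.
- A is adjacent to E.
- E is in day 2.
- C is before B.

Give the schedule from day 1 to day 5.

D, E, A, C, B

From clues 1–2: A is in {2,3,4}.
From clues 1–4: D → day 1, E → day 2, A → day 3.
From clues 1–5: C → day 4, B → day 5.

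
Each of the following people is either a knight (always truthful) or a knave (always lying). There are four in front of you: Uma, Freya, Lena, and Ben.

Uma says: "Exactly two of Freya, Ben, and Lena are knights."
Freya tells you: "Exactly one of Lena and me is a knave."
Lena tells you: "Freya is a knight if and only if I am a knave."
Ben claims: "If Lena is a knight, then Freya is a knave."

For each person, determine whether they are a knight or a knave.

Uma: knave, Freya: knave, Lena: knave, Ben: knight

Consider Uma. Suppose Uma is a knight.
Then no assignment of the remaining roles makes every statement match its speaker's type — contradiction.
So Uma is a knave.
Consider Freya. Suppose Freya is a knight.
Then whichever role Lena has, Lena's statement has the wrong truth value — contradiction.
So Freya is a knave.
With that fixed, Ben's statement is true, so Ben is a knight.
Consider Lena. Suppose Lena is a knight.
Then Uma's statement comes out true, contradicting Uma being a knave.
So Lena is a knave.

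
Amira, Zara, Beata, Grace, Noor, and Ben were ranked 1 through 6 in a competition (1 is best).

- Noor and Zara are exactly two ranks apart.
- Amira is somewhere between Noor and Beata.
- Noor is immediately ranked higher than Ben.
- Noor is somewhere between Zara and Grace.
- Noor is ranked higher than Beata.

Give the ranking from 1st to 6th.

Grace, Noor, Ben, Zara, Amira, Beata

From clues 1–2: Amira is in {2,3,4,5}.
From clues 1–4: Noor is in {2,4}.
From clues 1–5: Grace → rank 1, Noor → rank 2, Ben → rank 3, Zara → rank 4, Amira → rank 5, Beata → rank 6.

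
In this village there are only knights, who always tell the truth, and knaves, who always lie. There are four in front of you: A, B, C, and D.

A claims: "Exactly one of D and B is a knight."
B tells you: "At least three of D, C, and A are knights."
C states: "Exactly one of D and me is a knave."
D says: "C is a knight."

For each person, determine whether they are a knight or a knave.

A: knave, B: knave, C: knave, D: knave

Consider A. Suppose A is a knight.
Then no assignment of the remaining roles makes every statement match its speaker's type — contradiction.
So A is a knave.
With that fixed, B's statement is false, so B is a knave.
Consider C. Suppose C is a knight.
Then no assignment of the remaining roles makes every statement match its speaker's type — contradiction.
So C is a knave.
With that fixed, D's statement is false, so D is a knave.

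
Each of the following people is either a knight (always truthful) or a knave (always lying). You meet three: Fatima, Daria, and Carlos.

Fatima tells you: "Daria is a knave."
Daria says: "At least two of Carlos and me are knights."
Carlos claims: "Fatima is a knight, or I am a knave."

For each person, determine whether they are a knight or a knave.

Fatima: knight, Daria: knave, Carlos: knight

Consider Fatima. Suppose Fatima is a knave.
Then whichever role Carlos has, Carlos's statement has the wrong truth value — contradiction.
So Fatima is a knight.
With that fixed, Carlos's statement is true, so Carlos is a knight.
Consider Daria. Suppose Daria is a knight.
Then Fatima's statement comes out false, contradicting Fatima being a knight.
So Daria is a knave.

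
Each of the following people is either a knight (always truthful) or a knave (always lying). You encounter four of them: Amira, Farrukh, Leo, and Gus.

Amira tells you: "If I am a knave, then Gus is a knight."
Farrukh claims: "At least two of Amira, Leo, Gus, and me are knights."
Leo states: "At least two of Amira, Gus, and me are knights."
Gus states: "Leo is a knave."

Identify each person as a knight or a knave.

Consider Amira. Suppose Amira is a knave.
Then no assignment of the remaining roles makes every statement match its speaker's type — contradiction.
So Amira is a knight.
Consider Farrukh. Suppose Farrukh is a knave.
Then no assignment of the remaining roles makes every statement match its speaker's type — contradiction.
So Farrukh is a knight.
Consider Leo. Suppose Leo is a knave.
Then no assignment of the remaining roles makes every statement match its speaker's type — contradiction.
So Leo is a knight.
With that fixed, Gus's statement is false, so Gus is a knave.

Amira: knight, Farrukh: knight, Leo: knight, Gus: knave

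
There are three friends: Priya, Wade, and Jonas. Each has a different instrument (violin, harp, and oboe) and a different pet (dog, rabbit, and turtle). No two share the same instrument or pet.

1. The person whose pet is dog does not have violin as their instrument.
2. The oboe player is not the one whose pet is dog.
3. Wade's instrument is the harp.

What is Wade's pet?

With clues 1–3, rabbit and turtle are impossible for Wade's pet.
That leaves dog.

dog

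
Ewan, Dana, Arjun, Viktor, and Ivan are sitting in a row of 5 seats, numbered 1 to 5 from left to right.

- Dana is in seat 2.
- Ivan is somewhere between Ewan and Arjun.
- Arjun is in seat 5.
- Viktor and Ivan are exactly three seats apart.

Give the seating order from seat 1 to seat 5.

Viktor, Dana, Ewan, Ivan, Arjun

From clue 1: Dana → seat 2.
From clues 1–2: Ivan is in {3,4}.
From clues 1–3: Arjun → seat 5.
From clues 1–4: Viktor → seat 1, Ewan → seat 3, Ivan → seat 4.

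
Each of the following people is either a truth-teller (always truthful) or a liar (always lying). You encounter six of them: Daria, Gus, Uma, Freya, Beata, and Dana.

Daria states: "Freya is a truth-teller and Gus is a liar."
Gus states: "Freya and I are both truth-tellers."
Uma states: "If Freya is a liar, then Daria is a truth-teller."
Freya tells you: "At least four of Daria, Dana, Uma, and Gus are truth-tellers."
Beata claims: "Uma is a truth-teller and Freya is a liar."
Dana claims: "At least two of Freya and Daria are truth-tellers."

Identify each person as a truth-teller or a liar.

Daria: liar, Gus: liar, Uma: liar, Freya: liar, Beata: liar, Dana: liar

Consider Daria. Suppose Daria is a truth-teller.
Then no assignment of the remaining roles makes every statement match its speaker's type — contradiction.
So Daria is a liar.
With that fixed, Freya's statement is false, so Freya is a liar.
With that fixed, Dana's statement is false, so Dana is a liar.
With that fixed, Gus's statement is false, so Gus is a liar.
With that fixed, Uma's statement is false, so Uma is a liar.
With that fixed, Beata's statement is false, so Beata is a liar.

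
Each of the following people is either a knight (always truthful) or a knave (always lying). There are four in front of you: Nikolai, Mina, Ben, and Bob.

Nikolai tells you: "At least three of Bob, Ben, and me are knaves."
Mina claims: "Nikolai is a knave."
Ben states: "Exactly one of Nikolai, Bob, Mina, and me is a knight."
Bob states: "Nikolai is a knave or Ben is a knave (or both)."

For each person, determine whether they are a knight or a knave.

Consider Nikolai. Suppose Nikolai is a knight.
Then Nikolai's own statement would have to be true, but it can't be — contradiction.
So Nikolai is a knave.
With that fixed, Mina's statement is true, so Mina is a knight.
With that fixed, Bob's statement is true, so Bob is a knight.
With that fixed, Ben's statement is false, so Ben is a knave.

Nikolai: knave, Mina: knight, Ben: knave, Bob: knight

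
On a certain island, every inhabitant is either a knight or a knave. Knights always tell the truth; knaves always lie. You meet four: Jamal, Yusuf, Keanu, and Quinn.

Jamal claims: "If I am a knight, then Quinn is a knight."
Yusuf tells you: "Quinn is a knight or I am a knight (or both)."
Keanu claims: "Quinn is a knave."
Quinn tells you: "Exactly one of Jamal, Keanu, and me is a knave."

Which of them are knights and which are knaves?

Consider Jamal. Suppose Jamal is a knave.
Then Jamal's own statement would have to be false, but it can't be — contradiction.
So Jamal is a knight.
Consider Yusuf. Suppose Yusuf is a knave.
Then no assignment of the remaining roles makes every statement match its speaker's type — contradiction.
So Yusuf is a knight.
Consider Keanu. Suppose Keanu is a knight.
Then whichever role Quinn has, Quinn's statement has the wrong truth value — contradiction.
So Keanu is a knave.
Consider Quinn. Suppose Quinn is a knave.
Then Jamal's statement comes out false, contradicting Jamal being a knight.
So Quinn is a knight.

Jamal: knight, Yusuf: knight, Keanu: knave, Quinn: knight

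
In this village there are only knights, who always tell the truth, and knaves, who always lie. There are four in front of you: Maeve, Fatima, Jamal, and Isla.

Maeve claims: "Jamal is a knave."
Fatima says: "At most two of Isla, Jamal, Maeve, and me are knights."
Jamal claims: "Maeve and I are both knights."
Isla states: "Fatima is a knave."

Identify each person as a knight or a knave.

Maeve: knight, Fatima: knight, Jamal: knave, Isla: knave

Consider Maeve. Suppose Maeve is a knave.
Then no assignment of the remaining roles makes every statement match its speaker's type — contradiction.
So Maeve is a knight.
Consider Fatima. Suppose Fatima is a knave.
Then no assignment of the remaining roles makes every statement match its speaker's type — contradiction.
So Fatima is a knight.
With that fixed, Isla's statement is false, so Isla is a knave.
Consider Jamal. Suppose Jamal is a knight.
Then Maeve's statement comes out false, contradicting Maeve being a knight.
So Jamal is a knave.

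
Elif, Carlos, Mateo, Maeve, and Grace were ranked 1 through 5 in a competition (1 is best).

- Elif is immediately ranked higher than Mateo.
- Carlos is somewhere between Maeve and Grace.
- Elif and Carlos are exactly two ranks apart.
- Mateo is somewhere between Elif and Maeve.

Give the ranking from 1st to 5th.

From clue 1: Elif is in {1,2,3,4}.
From clues 1–2: Carlos is in {2,4}.
From clues 1–3: Elif is in {2,4}.
From clues 1–4: Grace → rank 1, Elif → rank 2, Mateo → rank 3, Carlos → rank 4, Maeve → rank 5.

Grace, Elif, Mateo, Carlos, Maeve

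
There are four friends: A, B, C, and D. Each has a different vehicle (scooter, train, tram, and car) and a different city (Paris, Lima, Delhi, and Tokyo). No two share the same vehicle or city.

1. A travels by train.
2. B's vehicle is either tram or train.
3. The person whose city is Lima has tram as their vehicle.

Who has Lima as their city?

With clues 1–3, A, C, and D are impossible for the one with city Lima.
That leaves B.

B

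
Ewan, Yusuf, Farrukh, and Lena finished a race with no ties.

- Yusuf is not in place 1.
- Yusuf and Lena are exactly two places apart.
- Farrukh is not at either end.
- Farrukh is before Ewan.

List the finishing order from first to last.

From clue 1: Yusuf is in {2,3,4}.
From clues 1–3: Ewan is in {1,4}.
From clues 1–4: Lena → place 1, Farrukh → place 2, Yusuf → place 3, Ewan → place 4.

Lena, Farrukh, Yusuf, Ewan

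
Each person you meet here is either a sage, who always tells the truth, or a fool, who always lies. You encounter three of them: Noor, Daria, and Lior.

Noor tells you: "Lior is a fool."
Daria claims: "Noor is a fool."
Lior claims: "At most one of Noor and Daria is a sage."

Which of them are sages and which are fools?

Noor: fool, Daria: sage, Lior: sage

Consider Noor. Suppose Noor is a sage.
Then no assignment of the remaining roles makes every statement match its speaker's type — contradiction.
So Noor is a fool.
With that fixed, Daria's statement is true, so Daria is a sage.
With that fixed, Lior's statement is true, so Lior is a sage.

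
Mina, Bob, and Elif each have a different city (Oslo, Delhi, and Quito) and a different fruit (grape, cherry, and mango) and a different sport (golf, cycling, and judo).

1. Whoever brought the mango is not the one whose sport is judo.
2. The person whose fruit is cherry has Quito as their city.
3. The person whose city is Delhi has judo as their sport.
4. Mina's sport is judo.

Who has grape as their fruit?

With clues 1–4, Bob and Elif are impossible for the one with fruit grape.
That leaves Mina.

Mina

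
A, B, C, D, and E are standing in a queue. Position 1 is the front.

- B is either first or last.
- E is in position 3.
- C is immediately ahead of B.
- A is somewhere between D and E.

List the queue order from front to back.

From clue 1: B is in {1,5}.
From clues 1–2: E → position 3.
From clues 1–3: C → position 4, B → position 5.
From clues 1–4: D → position 1, A → position 2.

D, A, E, C, B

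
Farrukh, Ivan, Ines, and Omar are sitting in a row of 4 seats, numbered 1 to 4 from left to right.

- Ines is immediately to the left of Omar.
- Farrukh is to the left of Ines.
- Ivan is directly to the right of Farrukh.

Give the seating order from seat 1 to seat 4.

Farrukh, Ivan, Ines, Omar

From clue 1: Ines is in {1,2,3}.
From clues 1–2: Farrukh is in {1,2}.
From clues 1–3: Farrukh → seat 1, Ivan → seat 2, Ines → seat 3, Omar → seat 4.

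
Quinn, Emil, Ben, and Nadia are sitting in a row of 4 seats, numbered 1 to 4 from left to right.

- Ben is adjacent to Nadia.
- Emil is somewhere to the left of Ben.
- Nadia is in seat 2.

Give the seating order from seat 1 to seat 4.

Emil, Nadia, Ben, Quinn

From clues 1–2: Emil is in {1,2}.
From clues 1–3: Emil → seat 1, Nadia → seat 2, Ben → seat 3, Quinn → seat 4.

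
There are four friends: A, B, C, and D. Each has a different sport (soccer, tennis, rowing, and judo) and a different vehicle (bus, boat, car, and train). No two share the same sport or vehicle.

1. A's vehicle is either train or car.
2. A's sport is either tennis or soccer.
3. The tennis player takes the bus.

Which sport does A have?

With clues 1–2, judo and rowing are impossible for A's sport.
With clues 1–3, tennis is impossible for A's sport.
That leaves soccer.

soccer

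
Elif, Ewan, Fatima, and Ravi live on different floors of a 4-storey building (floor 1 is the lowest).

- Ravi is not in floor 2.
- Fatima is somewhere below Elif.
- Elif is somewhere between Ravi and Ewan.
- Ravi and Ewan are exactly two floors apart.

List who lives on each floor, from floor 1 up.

From clue 1: Ravi is in {1,3,4}.
From clues 1–2: Elif is in {2,3,4}.
From clues 1–3: Elif → floor 3.
From clues 1–4: Fatima → floor 1, Ewan → floor 2, Ravi → floor 4.

Fatima, Ewan, Elif, Ravi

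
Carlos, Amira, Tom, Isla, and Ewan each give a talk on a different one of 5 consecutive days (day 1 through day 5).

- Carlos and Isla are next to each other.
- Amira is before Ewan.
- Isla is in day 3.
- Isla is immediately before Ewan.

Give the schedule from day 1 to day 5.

From clues 1–2: Amira is in {1,2,3,4}.
From clues 1–3: Isla → day 3.
From clues 1–4: Amira → day 1, Carlos → day 2, Ewan → day 4, Tom → day 5.

Amira, Carlos, Isla, Ewan, Tom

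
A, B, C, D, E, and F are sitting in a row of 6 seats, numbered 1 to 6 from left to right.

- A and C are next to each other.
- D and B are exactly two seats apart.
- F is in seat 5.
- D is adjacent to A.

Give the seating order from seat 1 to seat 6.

From clues 1–3: F → seat 5.
From clues 1–4: E → seat 1, C → seat 2, A → seat 3, D → seat 4, B → seat 6.

E, C, A, D, F, B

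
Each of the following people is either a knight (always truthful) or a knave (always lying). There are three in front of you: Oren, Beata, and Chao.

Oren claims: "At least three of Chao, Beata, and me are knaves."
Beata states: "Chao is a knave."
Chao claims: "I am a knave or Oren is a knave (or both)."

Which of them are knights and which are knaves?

Consider Oren. Suppose Oren is a knight.
Then Oren's own statement would have to be true, but it can't be — contradiction.
So Oren is a knave.
With that fixed, Chao's statement is true, so Chao is a knight.
With that fixed, Beata's statement is false, so Beata is a knave.

Oren: knave, Beata: knave, Chao: knight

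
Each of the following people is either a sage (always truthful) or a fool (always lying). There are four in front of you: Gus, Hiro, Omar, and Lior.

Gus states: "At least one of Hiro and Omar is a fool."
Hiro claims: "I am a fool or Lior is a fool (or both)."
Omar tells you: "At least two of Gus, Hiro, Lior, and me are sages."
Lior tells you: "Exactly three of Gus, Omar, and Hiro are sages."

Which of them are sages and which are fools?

Gus: fool, Hiro: sage, Omar: sage, Lior: fool

Consider Gus. Suppose Gus is a sage.
Then no assignment of the remaining roles makes every statement match its speaker's type — contradiction.
So Gus is a fool.
With that fixed, Lior's statement is false, so Lior is a fool.
With that fixed, Hiro's statement is true, so Hiro is a sage.
Consider Omar. Suppose Omar is a fool.
Then Gus's statement comes out true, contradicting Gus being a fool.
So Omar is a sage.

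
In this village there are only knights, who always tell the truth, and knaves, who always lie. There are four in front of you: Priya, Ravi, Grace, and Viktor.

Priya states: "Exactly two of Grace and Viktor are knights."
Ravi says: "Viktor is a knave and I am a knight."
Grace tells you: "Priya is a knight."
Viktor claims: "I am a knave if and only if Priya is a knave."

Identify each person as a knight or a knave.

Priya: knight, Ravi: knave, Grace: knight, Viktor: knight

Consider Priya. Suppose Priya is a knave.
Then whichever role Viktor has, Viktor's statement has the wrong truth value — contradiction.
So Priya is a knight.
With that fixed, Grace's statement is true, so Grace is a knight.
Consider Ravi. Suppose Ravi is a knight.
Then no assignment of the remaining roles makes every statement match its speaker's type — contradiction.
So Ravi is a knave.
Consider Viktor. Suppose Viktor is a knave.
Then Priya's statement comes out false, contradicting Priya being a knight.
So Viktor is a knight.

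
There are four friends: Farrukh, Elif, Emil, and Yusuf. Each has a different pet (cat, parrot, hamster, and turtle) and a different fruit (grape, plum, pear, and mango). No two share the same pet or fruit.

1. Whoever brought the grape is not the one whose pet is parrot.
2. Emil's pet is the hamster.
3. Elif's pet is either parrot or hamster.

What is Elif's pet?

parrot

With clues 1–2, hamster is impossible for Elif's pet.
With clues 1–3, cat and turtle are impossible for Elif's pet.
That leaves parrot.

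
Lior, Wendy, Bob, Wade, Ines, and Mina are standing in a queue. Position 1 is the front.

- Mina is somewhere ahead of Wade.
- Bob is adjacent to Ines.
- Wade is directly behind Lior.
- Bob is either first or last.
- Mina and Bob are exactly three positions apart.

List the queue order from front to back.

From clue 1: Wade is in {2,3,4,5,6}.
From clues 1–3: Lior is in {2,3,4,5}.
From clues 1–4: Bob is in {1,6}.
From clues 1–5: Bob → position 1, Ines → position 2, Wendy → position 3, Mina → position 4, Lior → position 5, Wade → position 6.

Bob, Ines, Wendy, Mina, Lior, Wade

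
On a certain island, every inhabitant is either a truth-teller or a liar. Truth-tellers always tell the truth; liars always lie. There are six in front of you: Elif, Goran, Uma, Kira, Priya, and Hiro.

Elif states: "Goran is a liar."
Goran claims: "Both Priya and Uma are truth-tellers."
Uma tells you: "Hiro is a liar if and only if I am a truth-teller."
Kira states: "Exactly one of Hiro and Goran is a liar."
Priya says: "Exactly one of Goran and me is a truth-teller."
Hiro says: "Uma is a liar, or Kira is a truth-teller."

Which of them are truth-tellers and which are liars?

Consider Elif. Suppose Elif is a liar.
Then no assignment of the remaining roles makes every statement match its speaker's type — contradiction.
So Elif is a truth-teller.
Consider Goran. Suppose Goran is a truth-teller.
Then Elif's statement comes out false, contradicting Elif being a truth-teller.
So Goran is a liar.
Consider Uma. Suppose Uma is a liar.
Then no assignment of the remaining roles makes every statement match its speaker's type — contradiction.
So Uma is a truth-teller.
Consider Kira. Suppose Kira is a truth-teller.
Then no assignment of the remaining roles makes every statement match its speaker's type — contradiction.
So Kira is a liar.
With that fixed, Hiro's statement is false, so Hiro is a liar.
Consider Priya. Suppose Priya is a truth-teller.
Then Goran's statement comes out true, contradicting Goran being a liar.
So Priya is a liar.

Elif: truth-teller, Goran: liar, Uma: truth-teller, Kira: liar, Priya: liar, Hiro: liar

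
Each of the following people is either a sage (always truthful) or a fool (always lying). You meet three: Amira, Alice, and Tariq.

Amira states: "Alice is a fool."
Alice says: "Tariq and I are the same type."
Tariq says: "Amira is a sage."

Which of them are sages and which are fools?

Consider Amira. Suppose Amira is a fool.
Then no assignment of the remaining roles makes every statement match its speaker's type — contradiction.
So Amira is a sage.
With that fixed, Tariq's statement is true, so Tariq is a sage.
Consider Alice. Suppose Alice is a sage.
Then Amira's statement comes out false, contradicting Amira being a sage.
So Alice is a fool.

Amira: sage, Alice: fool, Tariq: sage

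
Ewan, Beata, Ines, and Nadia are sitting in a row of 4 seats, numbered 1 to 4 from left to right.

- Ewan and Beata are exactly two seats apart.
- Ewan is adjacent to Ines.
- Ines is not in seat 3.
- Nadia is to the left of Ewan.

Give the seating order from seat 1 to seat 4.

From clues 1–3: Ewan is in {1,2,3}.
From clues 1–4: Beata → seat 1, Nadia → seat 2, Ewan → seat 3, Ines → seat 4.

Beata, Nadia, Ewan, Ines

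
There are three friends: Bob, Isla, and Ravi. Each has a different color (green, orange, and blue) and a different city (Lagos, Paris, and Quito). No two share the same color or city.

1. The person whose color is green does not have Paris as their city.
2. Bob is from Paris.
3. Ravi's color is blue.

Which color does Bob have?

orange

With clues 1–2, green is impossible for Bob's color.
With clues 1–3, blue is impossible for Bob's color.
That leaves orange.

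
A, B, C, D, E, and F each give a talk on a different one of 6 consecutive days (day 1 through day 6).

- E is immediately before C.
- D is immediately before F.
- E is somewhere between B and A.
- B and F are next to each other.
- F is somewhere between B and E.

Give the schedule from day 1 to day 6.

A, E, C, D, F, B

From clue 1: C is in {2,3,4,5,6}.
From clues 1–3: C is in {3,5}.
From clues 1–4: A is in {1,6}.
From clues 1–5: A → day 1, E → day 2, C → day 3, D → day 4, F → day 5, B → day 6.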